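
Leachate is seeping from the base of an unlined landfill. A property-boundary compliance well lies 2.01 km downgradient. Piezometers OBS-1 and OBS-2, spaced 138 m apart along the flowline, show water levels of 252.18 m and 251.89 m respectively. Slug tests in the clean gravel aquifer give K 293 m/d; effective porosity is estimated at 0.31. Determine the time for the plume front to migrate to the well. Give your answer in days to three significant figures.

1010 days

Hydraulic gradient i = (252.18 − 251.89) / 138 = 0.29 / 138 = 0.002101
Specific discharge q = 293 × 0.002101 = 0.6157 m/d
v_s = q/n_e = 0.6157/0.31 = 1.986 m/d
L = 2.01 km = 2010 m
t = L / v = 2010 / 1.986 = 1012 d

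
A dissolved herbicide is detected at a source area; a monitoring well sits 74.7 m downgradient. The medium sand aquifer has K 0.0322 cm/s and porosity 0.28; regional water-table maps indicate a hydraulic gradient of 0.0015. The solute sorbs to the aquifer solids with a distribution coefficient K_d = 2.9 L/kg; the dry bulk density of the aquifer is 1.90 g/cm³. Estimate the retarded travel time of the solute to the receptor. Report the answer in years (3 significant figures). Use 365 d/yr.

28.4 years

K = 0.0322 cm/s × 864 = 27.82 m/d
Darcy flux q = K·i = 27.82 × 0.0015 = 0.04173 m/d
Average linear velocity = 0.04173 / 0.28 = 0.1490 m/d
Retardation R = 1 + ρ_b·K_d/n = 1 + 1.90×2.9/0.28 = 20.68
Contaminant velocity v_c = v/R = 0.1490/20.68 = 0.007207 m/d
t = L/v_c = 74.7/0.007207 = 10360 d
   = 10360/365 = 28.4 yr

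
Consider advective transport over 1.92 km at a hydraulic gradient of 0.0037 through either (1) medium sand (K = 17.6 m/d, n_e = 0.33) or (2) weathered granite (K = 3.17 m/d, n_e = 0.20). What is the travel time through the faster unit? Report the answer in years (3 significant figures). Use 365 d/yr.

26.7 years

Unit 1 (medium sand): v = 17.6×0.0037/0.33 = 0.1973 m/d, t = 1920/0.1973 = 9730 d
Unit 2 (weathered granite): v = 3.17×0.0037/0.20 = 0.05864 m/d, t = 1920/0.05864 = 32740 d
Faster: 9730 d / 365 = 26.7 yr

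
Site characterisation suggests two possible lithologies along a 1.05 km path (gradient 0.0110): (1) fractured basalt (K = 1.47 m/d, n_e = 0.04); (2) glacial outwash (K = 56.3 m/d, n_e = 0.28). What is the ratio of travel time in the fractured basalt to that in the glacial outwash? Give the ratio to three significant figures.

5.47

Unit 1 (fractured basalt): v = 1.47×0.011/0.04 = 0.4043 m/d, t = 1050/0.4043 = 2597 d
Unit 2 (glacial outwash): v = 56.3×0.011/0.28 = 2.212 m/d, t = 1050/2.212 = 474.7 d
t(fractured basalt) / t(glacial outwash) = 2597/474.7 = 5.47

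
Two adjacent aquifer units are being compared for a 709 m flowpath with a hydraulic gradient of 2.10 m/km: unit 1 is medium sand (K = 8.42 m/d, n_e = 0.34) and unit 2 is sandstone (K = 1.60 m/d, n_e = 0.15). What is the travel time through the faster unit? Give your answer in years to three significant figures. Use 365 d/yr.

Unit 1 (medium sand): v = 8.42×0.0021/0.34 = 0.05201 m/d, t = 709/0.05201 = 13630 d
Unit 2 (sandstone): v = 1.60×0.0021/0.15 = 0.02240 m/d, t = 709/0.02240 = 31650 d
Faster: 13630 d / 365 = 37.4 yr

37.4 years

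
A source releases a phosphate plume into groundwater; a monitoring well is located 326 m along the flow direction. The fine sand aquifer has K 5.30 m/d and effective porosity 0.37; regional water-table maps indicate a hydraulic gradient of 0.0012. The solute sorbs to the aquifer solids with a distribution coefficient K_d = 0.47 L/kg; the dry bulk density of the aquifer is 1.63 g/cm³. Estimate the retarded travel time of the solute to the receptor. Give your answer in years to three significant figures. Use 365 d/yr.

160 years

q = Ki = 5.30 × 0.0012 = 0.006360 m/d
Seepage velocity v = q / n = 0.006360 / 0.37 = 0.01719 m/d
Retardation R = 1 + ρ_b·K_d/n = 1 + 1.63×0.47/0.37 = 3.071
Contaminant velocity v_c = v/R = 0.01719/3.071 = 0.005598 m/d
t = L/v_c = 326/0.005598 = 58230 d
   = 58230/365 = 160 yr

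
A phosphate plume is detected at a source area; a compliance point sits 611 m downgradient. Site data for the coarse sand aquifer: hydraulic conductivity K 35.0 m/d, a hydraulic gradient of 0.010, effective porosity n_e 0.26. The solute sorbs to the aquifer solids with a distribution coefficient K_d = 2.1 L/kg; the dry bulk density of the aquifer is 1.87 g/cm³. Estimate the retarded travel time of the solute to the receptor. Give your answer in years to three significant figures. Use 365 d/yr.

20.0 years

Specific discharge q = 35.0 × 0.010 = 0.3500 m/d
Seepage velocity v = q / n = 0.3500 / 0.26 = 1.346 m/d
Retardation R = 1 + ρ_b·K_d/n = 1 + 1.87×2.1/0.26 = 16.10
Contaminant velocity v_c = v/R = 1.346/16.10 = 0.08359 m/d
t = L/v_c = 611/0.08359 = 7309 d
   = 7309/365 = 20.0 yr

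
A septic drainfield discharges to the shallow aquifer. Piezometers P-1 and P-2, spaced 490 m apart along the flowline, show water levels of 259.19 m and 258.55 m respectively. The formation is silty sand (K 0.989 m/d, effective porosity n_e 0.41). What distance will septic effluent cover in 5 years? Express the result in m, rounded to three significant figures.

5.75 m

Hydraulic gradient i = (259.19 − 258.55) / 490 = 0.64 / 490 = 0.001306
q = Ki = 0.989 × 0.001306 = 0.001292 m/d
v = Ki/n = 0.989·0.001306/0.41 = 0.003151 m/d
T = 5 yr × 365 = 1825 d
L = v × T = 0.003151 × 1825 = 5.750 m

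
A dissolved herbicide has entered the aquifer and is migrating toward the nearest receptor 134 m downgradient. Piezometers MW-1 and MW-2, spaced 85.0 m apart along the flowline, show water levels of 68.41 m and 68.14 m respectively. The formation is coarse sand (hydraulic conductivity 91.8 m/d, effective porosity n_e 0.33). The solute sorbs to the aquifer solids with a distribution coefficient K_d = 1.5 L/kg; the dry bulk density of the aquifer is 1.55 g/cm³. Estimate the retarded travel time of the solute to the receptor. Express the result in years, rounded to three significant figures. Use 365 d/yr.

3.34 years

Hydraulic gradient i = (68.41 − 68.14) / 85.0 = 0.27 / 85.0 = 0.003176
q = Ki = 91.8 × 0.003176 = 0.2916 m/d
Average linear velocity = 0.2916 / 0.33 = 0.8836 m/d
Retardation R = 1 + ρ_b·K_d/n = 1 + 1.55×1.5/0.33 = 8.045
Contaminant velocity v_c = v/R = 0.8836/8.045 = 0.1098 m/d
t = L/v_c = 134/0.1098 = 1220 d
   = 1220/365 = 3.34 yr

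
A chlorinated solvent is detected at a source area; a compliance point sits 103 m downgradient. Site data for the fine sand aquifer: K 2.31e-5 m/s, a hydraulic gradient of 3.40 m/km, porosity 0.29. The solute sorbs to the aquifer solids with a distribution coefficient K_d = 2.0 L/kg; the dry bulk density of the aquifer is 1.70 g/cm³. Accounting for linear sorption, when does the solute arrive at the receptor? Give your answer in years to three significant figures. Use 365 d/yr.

153 years

K = 2.31e-5 m/s × 86400 s/d = 1.996 m/d
Darcy flux q = K·i = 1.996 × 0.0034 = 0.006786 m/d
Average linear velocity = 0.006786 / 0.29 = 0.02340 m/d
Retardation R = 1 + ρ_b·K_d/n = 1 + 1.70×2.0/0.29 = 12.72
Contaminant velocity v_c = v/R = 0.02340/12.72 = 0.001839 m/d
t = L/v_c = 103/0.001839 = 56010 d
   = 56010/365 = 153 yr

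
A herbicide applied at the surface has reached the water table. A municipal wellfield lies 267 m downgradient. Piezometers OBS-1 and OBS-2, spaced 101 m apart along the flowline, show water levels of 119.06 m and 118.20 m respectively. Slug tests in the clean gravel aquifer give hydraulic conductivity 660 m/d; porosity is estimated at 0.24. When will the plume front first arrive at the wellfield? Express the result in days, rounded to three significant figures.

11.4 days

Hydraulic gradient i = (119.06 − 118.20) / 101 = 0.86 / 101 = 0.008515
Darcy flux q = K·i = 660 × 0.008515 = 5.620 m/d
Average linear velocity = 5.620 / 0.24 = 23.42 m/d
t = L / v = 267 / 23.42 = 11.40 d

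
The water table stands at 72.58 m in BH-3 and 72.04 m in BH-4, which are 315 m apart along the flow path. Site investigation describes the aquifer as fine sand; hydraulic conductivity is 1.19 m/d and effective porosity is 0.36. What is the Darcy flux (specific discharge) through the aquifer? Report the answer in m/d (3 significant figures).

0.00204 m/d

Hydraulic gradient i = (72.58 − 72.04) / 315 = 0.54 / 315 = 0.001714
Specific discharge q = 1.19 × 0.001714 = 0.002040 m/d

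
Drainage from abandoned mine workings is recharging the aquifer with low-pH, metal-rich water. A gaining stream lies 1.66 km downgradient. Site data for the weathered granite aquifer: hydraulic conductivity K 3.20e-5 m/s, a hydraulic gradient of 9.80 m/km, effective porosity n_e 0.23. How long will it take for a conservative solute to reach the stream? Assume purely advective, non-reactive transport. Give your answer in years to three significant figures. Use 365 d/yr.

38.6 years

K = 3.20e-5 m/s × 86400 s/d = 2.765 m/d
q = Ki = 2.765 × 0.0098 = 0.02710 m/d
Seepage velocity v = q / n = 0.02710 / 0.23 = 0.1178 m/d
L = 1.66 km = 1660 m
t = L / v = 1660 / 0.1178 = 14090 d
   = 14090 / 365 = 38.6 yr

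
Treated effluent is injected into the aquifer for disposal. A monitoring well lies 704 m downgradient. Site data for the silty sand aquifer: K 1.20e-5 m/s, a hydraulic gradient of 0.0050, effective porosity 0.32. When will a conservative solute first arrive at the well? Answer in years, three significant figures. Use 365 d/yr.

K = 1.20e-5 m/s × 86400 s/d = 1.037 m/d
Darcy flux q = K·i = 1.037 × 0.0050 = 0.005184 m/d
v = Ki/n = 1.037·0.0050/0.32 = 0.01620 m/d
t = L / v = 704 / 0.01620 = 43460 d
   = 43460 / 365 = 119 yr

119 years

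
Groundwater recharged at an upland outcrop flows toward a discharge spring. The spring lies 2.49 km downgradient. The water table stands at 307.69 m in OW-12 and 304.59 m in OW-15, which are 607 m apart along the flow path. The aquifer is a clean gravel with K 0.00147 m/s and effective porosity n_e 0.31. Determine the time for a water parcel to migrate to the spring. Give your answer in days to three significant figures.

1190 days

Hydraulic gradient i = (307.69 − 304.59) / 607 = 3.10 / 607 = 0.005107
K = 0.00147 m/s × 86400 s/d = 127.0 m/d
Specific discharge q = 127.0 × 0.005107 = 0.6486 m/d
v = Ki/n = 127.0·0.005107/0.31 = 2.092 m/d
L = 2.49 km = 2490 m
t = L / v = 2490 / 2.092 = 1190 d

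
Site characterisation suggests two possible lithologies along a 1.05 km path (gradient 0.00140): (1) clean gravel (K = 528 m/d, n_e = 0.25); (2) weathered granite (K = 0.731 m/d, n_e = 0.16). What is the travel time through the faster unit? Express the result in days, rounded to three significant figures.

Unit 1 (clean gravel): v = 528×0.0014/0.25 = 2.957 m/d, t = 1050/2.957 = 355.1 d
Unit 2 (weathered granite): v = 0.731×0.0014/0.16 = 0.006396 m/d, t = 1050/0.006396 = 164200 d
Faster unit: t = 355 d

355 days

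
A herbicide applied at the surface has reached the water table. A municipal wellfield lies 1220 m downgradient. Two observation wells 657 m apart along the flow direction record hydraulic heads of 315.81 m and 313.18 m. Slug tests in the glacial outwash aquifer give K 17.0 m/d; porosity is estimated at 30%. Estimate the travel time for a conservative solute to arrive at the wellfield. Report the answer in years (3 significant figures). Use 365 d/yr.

Hydraulic gradient i = (315.81 − 313.18) / 657 = 2.63 / 657 = 0.004003
q = Ki = 17.0 × 0.004003 = 0.06805 m/d
v = Ki/n = 17.0·0.004003/0.30 = 0.2268 m/d
t = L / v = 1220 / 0.2268 = 5378 d
   = 5378 / 365 = 14.7 yr

14.7 years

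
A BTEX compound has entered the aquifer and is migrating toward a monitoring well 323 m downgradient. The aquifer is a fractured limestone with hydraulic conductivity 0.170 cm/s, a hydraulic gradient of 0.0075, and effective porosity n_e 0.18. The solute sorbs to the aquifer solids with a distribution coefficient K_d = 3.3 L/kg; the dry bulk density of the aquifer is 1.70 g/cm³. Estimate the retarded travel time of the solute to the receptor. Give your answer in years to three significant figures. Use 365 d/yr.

K = 0.170 cm/s × 864 = 146.9 m/d
Specific discharge q = 146.9 × 0.0075 = 1.102 m/d
Average linear velocity = 1.102 / 0.18 = 6.120 m/d
Retardation R = 1 + ρ_b·K_d/n = 1 + 1.70×3.3/0.18 = 32.17
Contaminant velocity v_c = v/R = 6.120/32.17 = 0.1903 m/d
t = L/v_c = 323/0.1903 = 1698 d
   = 1698/365 = 4.65 yr

4.65 years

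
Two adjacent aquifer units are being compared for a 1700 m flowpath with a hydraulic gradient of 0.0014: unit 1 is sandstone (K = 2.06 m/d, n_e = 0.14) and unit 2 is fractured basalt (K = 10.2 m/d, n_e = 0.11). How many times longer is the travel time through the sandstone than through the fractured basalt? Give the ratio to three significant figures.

6.30

Unit 1 (sandstone): v = 2.06×0.0014/0.14 = 0.02060 m/d, t = 1700/0.02060 = 82520 d
Unit 2 (fractured basalt): v = 10.2×0.0014/0.11 = 0.1298 m/d, t = 1700/0.1298 = 13100 d
t(sandstone) / t(fractured basalt) = 82520/13100 = 6.30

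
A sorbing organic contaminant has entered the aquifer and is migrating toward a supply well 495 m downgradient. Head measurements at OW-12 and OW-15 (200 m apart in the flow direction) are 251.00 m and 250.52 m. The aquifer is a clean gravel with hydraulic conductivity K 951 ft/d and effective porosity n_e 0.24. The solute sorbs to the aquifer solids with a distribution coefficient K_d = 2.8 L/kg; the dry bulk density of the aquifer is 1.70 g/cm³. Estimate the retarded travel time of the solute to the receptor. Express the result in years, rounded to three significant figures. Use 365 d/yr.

Hydraulic gradient i = (251.00 − 250.52) / 200 = 0.48 / 200 = 0.002400
K = 951 ft/d × 0.3048 = 289.9 m/d
q = Ki = 289.9 × 0.002400 = 0.6957 m/d
Seepage velocity v = q / n = 0.6957 / 0.24 = 2.899 m/d
Retardation R = 1 + ρ_b·K_d/n = 1 + 1.70×2.8/0.24 = 20.83
Contaminant velocity v_c = v/R = 2.899/20.83 = 0.1391 m/d
t = L/v_c = 495/0.1391 = 3558 d
   = 3558/365 = 9.75 yr

9.75 years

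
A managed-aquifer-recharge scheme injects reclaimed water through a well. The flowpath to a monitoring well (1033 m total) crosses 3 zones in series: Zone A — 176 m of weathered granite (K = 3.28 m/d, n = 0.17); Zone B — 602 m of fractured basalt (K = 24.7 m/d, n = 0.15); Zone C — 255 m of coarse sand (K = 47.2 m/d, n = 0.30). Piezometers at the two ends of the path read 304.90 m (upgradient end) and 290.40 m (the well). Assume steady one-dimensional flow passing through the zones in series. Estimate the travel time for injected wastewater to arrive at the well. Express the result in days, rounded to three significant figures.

Total head drop ΔH = 304.90 − 290.40 = 14.50 m
Continuity: the same q passes through each zone, so ΔH = q·Σ(L_j/K_j) — the zones act as resistances in series.
Σ(L/K) = 176/3.28 + 602/24.7 + 255/47.2 = 53.66 + 24.37 + 5.403 = 83.43 d
q = ΔH / Σ(L/K) = 14.50 / 83.43 = 0.1738 m/d (same in every zone)
Zone A: v = q/n = 0.1738/0.17 = 1.022 m/d → t_A = 176/1.022 = 172.2 d
Zone B: v = q/n = 0.1738/0.15 = 1.159 m/d → t_B = 602/1.159 = 519.6 d
Zone C: v = q/n = 0.1738/0.30 = 0.5793 m/d → t_C = 255/0.5793 = 440.2 d
Total t = 172.2 + 519.6 + 440.2 = 1132 d

1130 days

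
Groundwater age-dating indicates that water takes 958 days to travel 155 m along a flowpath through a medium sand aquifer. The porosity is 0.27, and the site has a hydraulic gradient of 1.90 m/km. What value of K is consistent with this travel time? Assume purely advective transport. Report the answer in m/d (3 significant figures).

v = L / t = 155 / 958 = 0.1618 m/d
K = v · n / i = 0.1618 × 0.27 / 0.0019 = 23.0 m/d

23.0 m/d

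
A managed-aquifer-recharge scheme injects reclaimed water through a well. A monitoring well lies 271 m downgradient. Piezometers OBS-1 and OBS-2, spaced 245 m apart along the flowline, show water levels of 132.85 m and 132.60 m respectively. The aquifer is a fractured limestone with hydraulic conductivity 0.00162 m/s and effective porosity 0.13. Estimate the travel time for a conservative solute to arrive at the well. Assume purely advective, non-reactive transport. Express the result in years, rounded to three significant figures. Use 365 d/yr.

0.676 years

Hydraulic gradient i = (132.85 − 132.60) / 245 = 0.25 / 245 = 0.001020
K = 0.00162 m/s × 86400 s/d = 140.0 m/d
q = Ki = 140.0 × 0.001020 = 0.1428 m/d
v = Ki/n = 140.0·0.001020/0.13 = 1.099 m/d
t = L / v = 271 / 1.099 = 246.7 d
   = 246.7 / 365 = 0.676 yr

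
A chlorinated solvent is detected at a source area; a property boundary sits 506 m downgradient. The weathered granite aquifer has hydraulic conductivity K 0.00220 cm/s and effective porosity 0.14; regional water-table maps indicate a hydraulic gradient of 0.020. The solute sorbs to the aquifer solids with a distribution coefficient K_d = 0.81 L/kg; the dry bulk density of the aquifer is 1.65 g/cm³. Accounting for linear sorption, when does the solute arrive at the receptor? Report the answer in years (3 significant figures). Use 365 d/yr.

K = 0.00220 cm/s × 864 = 1.901 m/d
Specific discharge q = 1.901 × 0.020 = 0.03802 m/d
Seepage velocity v = q / n = 0.03802 / 0.14 = 0.2715 m/d
Retardation R = 1 + ρ_b·K_d/n = 1 + 1.65×0.81/0.14 = 10.55
Contaminant velocity v_c = v/R = 0.2715/10.55 = 0.02575 m/d
t = L/v_c = 506/0.02575 = 19650 d
   = 19650/365 = 53.8 yr

53.8 years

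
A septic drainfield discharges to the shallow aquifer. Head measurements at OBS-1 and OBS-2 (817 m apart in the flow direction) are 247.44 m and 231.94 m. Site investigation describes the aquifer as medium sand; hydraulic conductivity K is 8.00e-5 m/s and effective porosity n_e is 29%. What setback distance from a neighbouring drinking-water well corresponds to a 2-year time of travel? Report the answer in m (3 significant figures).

Hydraulic gradient i = (247.44 − 231.94) / 817 = 15.50 / 817 = 0.01897
K = 8.00e-5 m/s × 86400 s/d = 6.912 m/d
Darcy flux q = K·i = 6.912 × 0.01897 = 0.1311 m/d
v_s = q/n_e = 0.1311/0.29 = 0.4522 m/d
T = 2 yr × 365 = 730 d
L = v × T = 0.4522 × 730 = 330.1 m

330 m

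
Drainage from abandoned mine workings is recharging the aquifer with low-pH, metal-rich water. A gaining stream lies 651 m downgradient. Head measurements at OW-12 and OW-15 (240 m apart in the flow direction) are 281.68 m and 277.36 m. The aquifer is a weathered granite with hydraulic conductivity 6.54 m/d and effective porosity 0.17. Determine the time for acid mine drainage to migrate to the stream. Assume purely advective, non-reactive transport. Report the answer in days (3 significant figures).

Hydraulic gradient i = (281.68 − 277.36) / 240 = 4.32 / 240 = 0.01800
q = Ki = 6.54 × 0.01800 = 0.1177 m/d
Seepage velocity v = q / n = 0.1177 / 0.17 = 0.6925 m/d
t = L / v = 651 / 0.6925 = 940.1 d

940 days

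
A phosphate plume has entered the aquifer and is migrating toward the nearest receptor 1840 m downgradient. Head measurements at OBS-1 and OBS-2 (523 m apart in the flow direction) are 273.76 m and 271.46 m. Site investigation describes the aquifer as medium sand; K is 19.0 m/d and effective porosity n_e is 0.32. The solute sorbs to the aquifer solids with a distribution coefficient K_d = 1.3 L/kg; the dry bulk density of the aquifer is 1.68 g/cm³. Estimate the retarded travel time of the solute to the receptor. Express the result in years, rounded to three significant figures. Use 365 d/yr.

Hydraulic gradient i = (273.76 − 271.46) / 523 = 2.30 / 523 = 0.004398
q = Ki = 19.0 × 0.004398 = 0.08356 m/d
v = Ki/n = 19.0·0.004398/0.32 = 0.2611 m/d
Retardation R = 1 + ρ_b·K_d/n = 1 + 1.68×1.3/0.32 = 7.825
Contaminant velocity v_c = v/R = 0.2611/7.825 = 0.03337 m/d
t = L/v_c = 1840/0.03337 = 55140 d
   = 55140/365 = 151 yr

151 years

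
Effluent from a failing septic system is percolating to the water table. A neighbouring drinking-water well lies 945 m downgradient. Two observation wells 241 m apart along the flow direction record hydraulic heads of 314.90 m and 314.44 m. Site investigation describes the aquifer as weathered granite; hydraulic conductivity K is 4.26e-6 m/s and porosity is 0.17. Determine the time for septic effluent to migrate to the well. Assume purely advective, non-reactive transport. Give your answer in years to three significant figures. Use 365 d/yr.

Hydraulic gradient i = (314.90 − 314.44) / 241 = 0.46 / 241 = 0.001909
K = 4.26e-6 m/s × 86400 s/d = 0.3681 m/d
Darcy flux q = K·i = 0.3681 × 0.001909 = 7.025e-4 m/d
Seepage velocity v = q / n = 7.025e-4 / 0.17 = 0.004133 m/d
t = L / v = 945 / 0.004133 = 228700 d
   = 228700 / 365 = 627 yr

627 years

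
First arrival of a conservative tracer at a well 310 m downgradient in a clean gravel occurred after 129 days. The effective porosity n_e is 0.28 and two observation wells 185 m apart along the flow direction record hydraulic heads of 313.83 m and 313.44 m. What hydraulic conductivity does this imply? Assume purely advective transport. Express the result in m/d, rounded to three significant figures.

Hydraulic gradient i = (313.83 − 313.44) / 185 = 0.39 / 185 = 0.002108
v = L / t = 310 / 129 = 2.403 m/d
K = v · n / i = 2.403 × 0.28 / 0.002108 = 319 m/d

319 m/d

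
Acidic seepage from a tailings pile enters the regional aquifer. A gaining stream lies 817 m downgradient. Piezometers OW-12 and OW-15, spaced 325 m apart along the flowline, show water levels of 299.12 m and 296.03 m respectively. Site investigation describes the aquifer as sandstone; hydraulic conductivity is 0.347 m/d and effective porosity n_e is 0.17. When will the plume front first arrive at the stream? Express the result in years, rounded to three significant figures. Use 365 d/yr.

Hydraulic gradient i = (299.12 − 296.03) / 325 = 3.09 / 325 = 0.009508
Specific discharge q = 0.347 × 0.009508 = 0.003299 m/d
Average linear velocity = 0.003299 / 0.17 = 0.01941 m/d
t = L / v = 817 / 0.01941 = 42100 d
   = 42100 / 365 = 115 yr

115 years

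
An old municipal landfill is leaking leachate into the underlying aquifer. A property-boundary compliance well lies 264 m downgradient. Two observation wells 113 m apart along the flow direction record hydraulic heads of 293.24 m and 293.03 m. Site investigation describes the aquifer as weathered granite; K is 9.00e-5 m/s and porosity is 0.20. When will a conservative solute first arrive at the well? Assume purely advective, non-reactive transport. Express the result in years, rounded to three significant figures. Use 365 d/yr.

10.0 years

Hydraulic gradient i = (293.24 − 293.03) / 113 = 0.21 / 113 = 0.001858
K = 9.00e-5 m/s × 86400 s/d = 7.776 m/d
q = Ki = 7.776 × 0.001858 = 0.01445 m/d
Seepage velocity v = q / n = 0.01445 / 0.20 = 0.07225 m/d
t = L / v = 264 / 0.07225 = 3654 d
   = 3654 / 365 = 10.0 yr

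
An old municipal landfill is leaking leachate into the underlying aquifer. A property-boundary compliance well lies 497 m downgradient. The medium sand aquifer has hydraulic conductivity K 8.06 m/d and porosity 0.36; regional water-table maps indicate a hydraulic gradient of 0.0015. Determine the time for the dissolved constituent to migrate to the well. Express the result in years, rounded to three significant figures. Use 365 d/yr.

40.5 years

Darcy flux q = K·i = 8.06 × 0.0015 = 0.01209 m/d
v = Ki/n = 8.06·0.0015/0.36 = 0.03358 m/d
t = L / v = 497 / 0.03358 = 14800 d
   = 14800 / 365 = 40.5 yr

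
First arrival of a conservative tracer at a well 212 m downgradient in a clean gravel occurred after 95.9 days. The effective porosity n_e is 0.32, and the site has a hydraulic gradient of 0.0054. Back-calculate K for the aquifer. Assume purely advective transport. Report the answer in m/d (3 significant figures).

v = L / t = 212 / 95.9 = 2.211 m/d
K = v · n / i = 2.211 × 0.32 / 0.0054 = 131 m/d

131 m/d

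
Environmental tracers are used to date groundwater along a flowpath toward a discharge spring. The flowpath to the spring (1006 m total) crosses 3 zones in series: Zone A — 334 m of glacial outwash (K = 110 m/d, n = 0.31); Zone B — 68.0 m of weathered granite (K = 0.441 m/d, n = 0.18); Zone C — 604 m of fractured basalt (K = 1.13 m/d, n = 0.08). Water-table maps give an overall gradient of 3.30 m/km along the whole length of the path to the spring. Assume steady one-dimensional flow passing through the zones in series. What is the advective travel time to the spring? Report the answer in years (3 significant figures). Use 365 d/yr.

93.7 years

Steady 1-D flow in series ⇒ the Darcy flux q is identical in every zone and the zone head losses add (resistances L/K in series).
Σ(L/K) = 334/110 + 68.0/0.441 + 604/1.13 = 3.036 + 154.2 + 534.5 = 691.7 d
K_eq = L_total / Σ(L/K) = 1006 / 691.7 = 1.454 m/d
q = K_eq · i = 1.454 × 0.0033 = 0.004799 m/d (same in every zone)
Zone A: v = q/n = 0.004799/0.31 = 0.01548 m/d → t_A = 334/0.01548 = 21570 d
Zone B: v = q/n = 0.004799/0.18 = 0.02666 m/d → t_B = 68.0/0.02666 = 2550 d
Zone C: v = q/n = 0.004799/0.08 = 0.05999 m/d → t_C = 604/0.05999 = 10070 d
Total t = 21570 + 2550 + 10070 = 34190 d
   = 34190 / 365 = 93.7 yr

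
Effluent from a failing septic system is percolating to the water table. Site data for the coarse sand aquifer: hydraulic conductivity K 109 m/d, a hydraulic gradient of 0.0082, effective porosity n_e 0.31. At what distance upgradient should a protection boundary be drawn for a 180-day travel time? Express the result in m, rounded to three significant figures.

519 m

Darcy flux q = K·i = 109 × 0.0082 = 0.8938 m/d
Average linear velocity = 0.8938 / 0.31 = 2.883 m/d
L = v × T = 2.883 × 180 = 519.0 m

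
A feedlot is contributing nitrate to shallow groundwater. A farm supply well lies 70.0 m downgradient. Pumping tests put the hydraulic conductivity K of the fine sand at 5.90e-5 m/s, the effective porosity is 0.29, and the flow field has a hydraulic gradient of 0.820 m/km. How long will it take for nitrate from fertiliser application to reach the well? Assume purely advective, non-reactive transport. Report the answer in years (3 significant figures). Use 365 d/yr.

K = 5.90e-5 m/s × 86400 s/d = 5.098 m/d
Specific discharge q = 5.098 × 8.2e-4 = 0.004180 m/d
Seepage velocity v = q / n = 0.004180 / 0.29 = 0.01441 m/d
t = L / v = 70.0 / 0.01441 = 4856 d
   = 4856 / 365 = 13.3 yr

13.3 years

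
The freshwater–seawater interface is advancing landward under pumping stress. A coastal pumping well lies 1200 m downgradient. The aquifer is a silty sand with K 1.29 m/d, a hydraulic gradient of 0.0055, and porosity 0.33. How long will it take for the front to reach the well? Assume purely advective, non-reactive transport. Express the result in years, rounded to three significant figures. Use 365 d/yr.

Darcy flux q = K·i = 1.29 × 0.0055 = 0.007095 m/d
Seepage velocity v = q / n = 0.007095 / 0.33 = 0.02150 m/d
t = L / v = 1200 / 0.02150 = 55810 d
   = 55810 / 365 = 153 yr

153 years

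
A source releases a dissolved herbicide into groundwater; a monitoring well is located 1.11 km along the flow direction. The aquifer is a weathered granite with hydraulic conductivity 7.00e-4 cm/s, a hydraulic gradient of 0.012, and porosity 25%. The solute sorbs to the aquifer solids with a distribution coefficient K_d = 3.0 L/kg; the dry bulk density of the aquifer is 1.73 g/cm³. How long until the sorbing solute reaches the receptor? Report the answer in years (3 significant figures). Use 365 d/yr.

K = 7.00e-4 cm/s × 864 = 0.6048 m/d
Specific discharge q = 0.6048 × 0.012 = 0.007258 m/d
v_s = q/n_e = 0.007258/0.25 = 0.02903 m/d
Retardation R = 1 + ρ_b·K_d/n = 1 + 1.73×3.0/0.25 = 21.76
Contaminant velocity v_c = v/R = 0.02903/21.76 = 0.001334 m/d
L = 1.11 km = 1110 m
t = L/v_c = 1110/0.001334 = 832000 d
   = 832000/365 = 2280 yr

2280 years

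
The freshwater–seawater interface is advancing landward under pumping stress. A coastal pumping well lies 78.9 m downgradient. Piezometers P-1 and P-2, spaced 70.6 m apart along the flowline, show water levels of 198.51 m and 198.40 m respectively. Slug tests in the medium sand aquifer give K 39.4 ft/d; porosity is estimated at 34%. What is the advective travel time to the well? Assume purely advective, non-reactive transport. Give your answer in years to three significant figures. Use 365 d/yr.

3.93 years

Hydraulic gradient i = (198.51 − 198.40) / 70.6 = 0.11 / 70.6 = 0.001558
K = 39.4 ft/d × 0.3048 = 12.01 m/d
Specific discharge q = 12.01 × 0.001558 = 0.01871 m/d
Average linear velocity = 0.01871 / 0.34 = 0.05503 m/d
t = L / v = 78.9 / 0.05503 = 1434 d
   = 1434 / 365 = 3.93 yr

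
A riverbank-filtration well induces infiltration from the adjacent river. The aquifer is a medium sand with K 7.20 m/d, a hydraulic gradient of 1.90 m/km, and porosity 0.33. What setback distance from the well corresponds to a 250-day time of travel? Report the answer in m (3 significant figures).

Specific discharge q = 7.20 × 0.0019 = 0.01368 m/d
Average linear velocity = 0.01368 / 0.33 = 0.04145 m/d
L = v × T = 0.04145 × 250 = 10.36 m

10.4 m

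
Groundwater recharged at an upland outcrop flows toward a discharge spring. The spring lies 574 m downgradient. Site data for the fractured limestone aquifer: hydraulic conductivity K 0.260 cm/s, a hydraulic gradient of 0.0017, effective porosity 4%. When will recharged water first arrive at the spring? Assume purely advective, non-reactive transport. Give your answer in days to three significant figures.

K = 0.260 cm/s × 864 = 224.6 m/d
Darcy flux q = K·i = 224.6 × 0.0017 = 0.3819 m/d
Seepage velocity v = q / n = 0.3819 / 0.04 = 9.547 m/d
t = L / v = 574 / 9.547 = 60.12 d

60.1 days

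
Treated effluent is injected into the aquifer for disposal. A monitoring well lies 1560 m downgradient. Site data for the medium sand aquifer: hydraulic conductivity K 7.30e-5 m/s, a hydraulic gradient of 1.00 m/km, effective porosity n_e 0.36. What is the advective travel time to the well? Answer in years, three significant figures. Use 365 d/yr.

244 years

K = 7.30e-5 m/s × 86400 s/d = 6.307 m/d
Darcy flux q = K·i = 6.307 × 0.0010 = 0.006307 m/d
Seepage velocity v = q / n = 0.006307 / 0.36 = 0.01752 m/d
t = L / v = 1560 / 0.01752 = 89040 d
   = 89040 / 365 = 244 yr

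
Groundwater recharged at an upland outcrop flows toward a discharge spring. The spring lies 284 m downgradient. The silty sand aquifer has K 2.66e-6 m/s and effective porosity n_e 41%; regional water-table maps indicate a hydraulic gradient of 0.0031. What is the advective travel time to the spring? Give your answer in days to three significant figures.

163000 days

K = 2.66e-6 m/s × 86400 s/d = 0.2298 m/d
Darcy flux q = K·i = 0.2298 × 0.0031 = 7.125e-4 m/d
v = Ki/n = 0.2298·0.0031/0.41 = 0.001738 m/d
t = L / v = 284 / 0.001738 = 163400 d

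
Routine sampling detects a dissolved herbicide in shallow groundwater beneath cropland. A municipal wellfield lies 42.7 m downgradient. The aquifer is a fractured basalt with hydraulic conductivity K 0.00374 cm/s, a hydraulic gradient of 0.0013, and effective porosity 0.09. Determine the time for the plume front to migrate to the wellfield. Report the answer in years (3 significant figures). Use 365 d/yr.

K = 0.00374 cm/s × 864 = 3.231 m/d
Specific discharge q = 3.231 × 0.0013 = 0.004201 m/d
Seepage velocity v = q / n = 0.004201 / 0.09 = 0.04668 m/d
t = L / v = 42.7 / 0.04668 = 914.8 d
   = 914.8 / 365 = 2.51 yr

2.51 years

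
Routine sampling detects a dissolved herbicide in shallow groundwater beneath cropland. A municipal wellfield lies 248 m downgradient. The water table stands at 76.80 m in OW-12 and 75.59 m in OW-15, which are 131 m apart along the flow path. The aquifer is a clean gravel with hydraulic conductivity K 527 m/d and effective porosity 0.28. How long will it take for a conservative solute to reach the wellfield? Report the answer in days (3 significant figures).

Hydraulic gradient i = (76.80 − 75.59) / 131 = 1.21 / 131 = 0.009237
Darcy flux q = K·i = 527 × 0.009237 = 4.868 m/d
v_s = q/n_e = 4.868/0.28 = 17.38 m/d
t = L / v = 248 / 17.38 = 14.27 d

14.3 days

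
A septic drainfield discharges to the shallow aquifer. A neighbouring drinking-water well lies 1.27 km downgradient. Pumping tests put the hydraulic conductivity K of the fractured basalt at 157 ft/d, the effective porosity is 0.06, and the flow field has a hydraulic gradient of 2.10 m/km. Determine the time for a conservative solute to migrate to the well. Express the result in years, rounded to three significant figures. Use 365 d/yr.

2.08 years

K = 157 ft/d × 0.3048 = 47.85 m/d
Darcy flux q = K·i = 47.85 × 0.0021 = 0.1005 m/d
Average linear velocity = 0.1005 / 0.06 = 1.675 m/d
L = 1.27 km = 1270 m
t = L / v = 1270 / 1.675 = 758.3 d
   = 758.3 / 365 = 2.08 yr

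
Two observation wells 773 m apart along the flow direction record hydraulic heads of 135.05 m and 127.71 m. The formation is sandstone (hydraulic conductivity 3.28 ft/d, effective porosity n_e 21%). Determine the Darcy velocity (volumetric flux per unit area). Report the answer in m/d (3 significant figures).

Hydraulic gradient i = (135.05 − 127.71) / 773 = 7.34 / 773 = 0.009495
K = 3.28 ft/d × 0.3048 = 0.9997 m/d
Specific discharge q = 0.9997 × 0.009495 = 0.009493 m/d

0.00949 m/d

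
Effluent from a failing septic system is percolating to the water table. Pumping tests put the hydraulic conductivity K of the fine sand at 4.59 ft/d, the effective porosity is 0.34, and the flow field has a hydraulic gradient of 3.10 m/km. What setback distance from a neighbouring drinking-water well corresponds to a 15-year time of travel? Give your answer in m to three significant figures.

K = 4.59 ft/d × 0.3048 = 1.399 m/d
Darcy flux q = K·i = 1.399 × 0.0031 = 0.004337 m/d
Average linear velocity = 0.004337 / 0.34 = 0.01276 m/d
T = 15 yr × 365 = 5475 d
L = v × T = 0.01276 × 5475 = 69.84 m

69.8 m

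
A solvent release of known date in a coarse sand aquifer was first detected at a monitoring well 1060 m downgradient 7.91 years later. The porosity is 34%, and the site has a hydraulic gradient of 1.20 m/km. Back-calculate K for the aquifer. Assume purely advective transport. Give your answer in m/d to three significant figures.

104 m/d

t = 7.91 years = 2887 d
v = L / t = 1060 / 2887 = 0.3671 m/d
K = v · n / i = 0.3671 × 0.34 / 0.0012 = 104 m/d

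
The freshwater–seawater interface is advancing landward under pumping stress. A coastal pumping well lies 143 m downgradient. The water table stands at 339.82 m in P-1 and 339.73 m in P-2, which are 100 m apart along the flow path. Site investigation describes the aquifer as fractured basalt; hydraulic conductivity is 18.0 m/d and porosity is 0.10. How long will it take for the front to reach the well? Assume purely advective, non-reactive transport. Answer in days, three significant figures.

883 days

Hydraulic gradient i = (339.82 − 339.73) / 100 = 0.09 / 100 = 9.000e-4
Specific discharge q = 18.0 × 9.000e-4 = 0.01620 m/d
v_s = q/n_e = 0.01620/0.10 = 0.1620 m/d
t = L / v = 143 / 0.1620 = 882.7 d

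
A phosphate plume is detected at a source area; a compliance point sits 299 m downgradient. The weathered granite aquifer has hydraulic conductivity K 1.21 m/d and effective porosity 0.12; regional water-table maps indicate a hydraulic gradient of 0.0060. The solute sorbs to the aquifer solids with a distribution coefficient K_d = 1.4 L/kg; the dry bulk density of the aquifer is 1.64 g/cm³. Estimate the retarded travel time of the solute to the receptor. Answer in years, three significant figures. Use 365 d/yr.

q = Ki = 1.21 × 0.0060 = 0.007260 m/d
v_s = q/n_e = 0.007260/0.12 = 0.06050 m/d
Retardation R = 1 + ρ_b·K_d/n = 1 + 1.64×1.4/0.12 = 20.13
Contaminant velocity v_c = v/R = 0.06050/20.13 = 0.003005 m/d
t = L/v_c = 299/0.003005 = 99500 d
   = 99500/365 = 273 yr

273 years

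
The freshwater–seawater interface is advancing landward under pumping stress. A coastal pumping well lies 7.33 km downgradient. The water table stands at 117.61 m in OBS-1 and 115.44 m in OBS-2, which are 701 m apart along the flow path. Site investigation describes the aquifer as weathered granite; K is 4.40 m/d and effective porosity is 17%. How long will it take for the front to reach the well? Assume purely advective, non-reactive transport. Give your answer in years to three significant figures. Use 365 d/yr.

Hydraulic gradient i = (117.61 − 115.44) / 701 = 2.17 / 701 = 0.003096
q = Ki = 4.40 × 0.003096 = 0.01362 m/d
v_s = q/n_e = 0.01362/0.17 = 0.08012 m/d
L = 7.33 km = 7330 m
t = L / v = 7330 / 0.08012 = 91490 d
   = 91490 / 365 = 251 yr

251 years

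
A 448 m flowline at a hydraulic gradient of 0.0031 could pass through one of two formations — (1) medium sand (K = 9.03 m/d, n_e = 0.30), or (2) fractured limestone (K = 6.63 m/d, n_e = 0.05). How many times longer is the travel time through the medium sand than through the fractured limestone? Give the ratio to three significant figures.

Unit 1 (medium sand): v = 9.03×0.0031/0.30 = 0.09331 m/d, t = 448/0.09331 = 4801 d
Unit 2 (fractured limestone): v = 6.63×0.0031/0.05 = 0.4111 m/d, t = 448/0.4111 = 1090 d
t(medium sand) / t(fractured limestone) = 4801/1090 = 4.41

4.41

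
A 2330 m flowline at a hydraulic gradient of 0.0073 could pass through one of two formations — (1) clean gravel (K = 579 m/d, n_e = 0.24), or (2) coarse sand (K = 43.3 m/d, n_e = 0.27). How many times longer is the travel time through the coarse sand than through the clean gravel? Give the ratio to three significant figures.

15.0

Unit 1 (clean gravel): v = 579×0.0073/0.24 = 17.61 m/d, t = 2330/17.61 = 132.3 d
Unit 2 (coarse sand): v = 43.3×0.0073/0.27 = 1.171 m/d, t = 2330/1.171 = 1990 d
t(coarse sand) / t(clean gravel) = 1990/132.3 = 15.0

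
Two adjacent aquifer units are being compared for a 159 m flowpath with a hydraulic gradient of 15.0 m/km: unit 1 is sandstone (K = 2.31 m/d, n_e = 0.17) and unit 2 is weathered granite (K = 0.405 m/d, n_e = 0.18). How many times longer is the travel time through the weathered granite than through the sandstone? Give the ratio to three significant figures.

6.04

Unit 1 (sandstone): v = 2.31×0.015/0.17 = 0.2038 m/d, t = 159/0.2038 = 780.1 d
Unit 2 (weathered granite): v = 0.405×0.015/0.18 = 0.03375 m/d, t = 159/0.03375 = 4711 d
t(weathered granite) / t(sandstone) = 4711/780.1 = 6.04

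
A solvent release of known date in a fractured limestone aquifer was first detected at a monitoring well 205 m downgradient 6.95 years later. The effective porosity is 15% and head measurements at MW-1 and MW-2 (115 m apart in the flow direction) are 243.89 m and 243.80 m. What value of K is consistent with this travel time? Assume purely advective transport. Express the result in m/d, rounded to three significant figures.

15.5 m/d

Hydraulic gradient i = (243.89 − 243.80) / 115 = 0.09 / 115 = 7.826e-4
t = 6.95 years = 2537 d
v = L / t = 205 / 2537 = 0.08081 m/d
K = v · n / i = 0.08081 × 0.15 / 7.826e-4 = 15.5 m/d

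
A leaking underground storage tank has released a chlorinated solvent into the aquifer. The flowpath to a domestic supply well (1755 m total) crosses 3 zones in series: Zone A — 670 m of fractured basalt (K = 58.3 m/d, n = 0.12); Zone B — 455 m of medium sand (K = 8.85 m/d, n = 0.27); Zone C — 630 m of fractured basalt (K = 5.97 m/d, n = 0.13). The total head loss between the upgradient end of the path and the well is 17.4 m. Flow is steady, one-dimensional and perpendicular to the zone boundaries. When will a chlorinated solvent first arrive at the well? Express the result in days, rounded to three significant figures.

2760 days

Steady 1-D flow in series ⇒ the Darcy flux q is identical in every zone and the zone head losses add (resistances L/K in series).
Σ(L/K) = 670/58.3 + 455/8.85 + 630/5.97 = 11.49 + 51.41 + 105.5 = 168.4 d
q = ΔH / Σ(L/K) = 17.4 / 168.4 = 0.1033 m/d (same in every zone)
Zone A: v = q/n = 0.1033/0.12 = 0.8609 m/d → t_A = 670/0.8609 = 778.3 d
Zone B: v = q/n = 0.1033/0.27 = 0.3826 m/d → t_B = 455/0.3826 = 1189 d
Zone C: v = q/n = 0.1033/0.13 = 0.7947 m/d → t_C = 630/0.7947 = 792.8 d
Total t = 778.3 + 1189 + 792.8 = 2760 d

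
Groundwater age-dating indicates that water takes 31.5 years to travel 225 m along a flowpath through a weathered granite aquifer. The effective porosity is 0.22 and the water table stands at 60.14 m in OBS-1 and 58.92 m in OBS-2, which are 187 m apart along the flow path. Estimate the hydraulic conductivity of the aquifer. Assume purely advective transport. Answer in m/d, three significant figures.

0.660 m/d

Hydraulic gradient i = (60.14 − 58.92) / 187 = 1.22 / 187 = 0.006524
t = 31.5 years = 11500 d
v = L / t = 225 / 11500 = 0.01957 m/d
K = v · n / i = 0.01957 × 0.22 / 0.006524 = 0.660 m/d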